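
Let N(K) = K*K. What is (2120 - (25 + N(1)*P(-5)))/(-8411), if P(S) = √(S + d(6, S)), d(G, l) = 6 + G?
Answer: -2095/8411 + √7/8411 ≈ -0.24876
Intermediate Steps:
N(K) = K²
P(S) = √(12 + S) (P(S) = √(S + (6 + 6)) = √(S + 12) = √(12 + S))
(2120 - (25 + N(1)*P(-5)))/(-8411) = (2120 - (25 + 1²*√(12 - 5)))/(-8411) = (2120 - (25 + 1*√7))*(-1/8411) = (2120 - (25 + √7))*(-1/8411) = (2120 + (-25 - √7))*(-1/8411) = (2095 - √7)*(-1/8411) = -2095/8411 + √7/8411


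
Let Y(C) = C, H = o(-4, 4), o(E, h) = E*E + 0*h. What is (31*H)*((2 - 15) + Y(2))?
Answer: -5456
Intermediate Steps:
o(E, h) = E² (o(E, h) = E² + 0 = E²)
H = 16 (H = (-4)² = 16)
(31*H)*((2 - 15) + Y(2)) = (31*16)*((2 - 15) + 2) = 496*(-13 + 2) = 496*(-11) = -5456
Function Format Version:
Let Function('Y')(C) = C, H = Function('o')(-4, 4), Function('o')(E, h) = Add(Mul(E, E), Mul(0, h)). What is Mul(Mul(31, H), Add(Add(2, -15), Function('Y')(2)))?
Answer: -5456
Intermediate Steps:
Function('o')(E, h) = Pow(E, 2) (Function('o')(E, h) = Add(Pow(E, 2), 0) = Pow(E, 2))
H = 16 (H = Pow(-4, 2) = 16)
Mul(Mul(31, H), Add(Add(2, -15), Function('Y')(2))) = Mul(Mul(31, 16), Add(Add(2, -15), 2)) = Mul(496, Add(-13, 2)) = Mul(496, -11) = -5456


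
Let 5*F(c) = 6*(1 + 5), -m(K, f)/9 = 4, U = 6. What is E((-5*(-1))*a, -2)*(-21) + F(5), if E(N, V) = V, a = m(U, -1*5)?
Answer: 246/5 ≈ 49.200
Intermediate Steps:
m(K, f) = -36 (m(K, f) = -9*4 = -36)
a = -36
F(c) = 36/5 (F(c) = (6*(1 + 5))/5 = (6*6)/5 = (1/5)*36 = 36/5)
E((-5*(-1))*a, -2)*(-21) + F(5) = -2*(-21) + 36/5 = 42 + 36/5 = 246/5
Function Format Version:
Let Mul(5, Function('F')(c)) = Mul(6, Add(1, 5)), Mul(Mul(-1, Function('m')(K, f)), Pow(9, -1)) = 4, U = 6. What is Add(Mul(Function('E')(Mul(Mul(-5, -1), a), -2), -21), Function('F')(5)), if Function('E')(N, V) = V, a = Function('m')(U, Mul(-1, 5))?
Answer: Rational(246, 5) ≈ 49.200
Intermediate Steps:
Function('m')(K, f) = -36 (Function('m')(K, f) = Mul(-9, 4) = -36)
a = -36
Function('F')(c) = Rational(36, 5) (Function('F')(c) = Mul(Rational(1, 5), Mul(6, Add(1, 5))) = Mul(Rational(1, 5), Mul(6, 6)) = Mul(Rational(1, 5), 36) = Rational(36, 5))
Add(Mul(Function('E')(Mul(Mul(-5, -1), a), -2), -21), Function('F')(5)) = Add(Mul(-2, -21), Rational(36, 5)) = Add(42, Rational(36, 5)) = Rational(246, 5)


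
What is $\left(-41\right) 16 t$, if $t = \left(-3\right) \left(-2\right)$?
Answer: $-3936$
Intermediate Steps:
$t = 6$
$\left(-41\right) 16 t = \left(-41\right) 16 \cdot 6 = \left(-656\right) 6 = -3936$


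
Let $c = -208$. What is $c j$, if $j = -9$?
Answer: $1872$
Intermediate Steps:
$c j = \left(-208\right) \left(-9\right) = 1872$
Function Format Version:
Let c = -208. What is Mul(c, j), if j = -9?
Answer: 1872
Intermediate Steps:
Mul(c, j) = Mul(-208, -9) = 1872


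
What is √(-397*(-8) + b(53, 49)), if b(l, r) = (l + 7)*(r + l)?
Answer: 4*√581 ≈ 96.416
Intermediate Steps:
b(l, r) = (7 + l)*(l + r)
√(-397*(-8) + b(53, 49)) = √(-397*(-8) + (53² + 7*53 + 7*49 + 53*49)) = √(3176 + (2809 + 371 + 343 + 2597)) = √(3176 + 6120) = √9296 = 4*√581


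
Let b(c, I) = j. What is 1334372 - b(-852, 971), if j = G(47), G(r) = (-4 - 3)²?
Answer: 1334323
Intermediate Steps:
G(r) = 49 (G(r) = (-7)² = 49)
j = 49
b(c, I) = 49
1334372 - b(-852, 971) = 1334372 - 1*49 = 1334372 - 49 = 1334323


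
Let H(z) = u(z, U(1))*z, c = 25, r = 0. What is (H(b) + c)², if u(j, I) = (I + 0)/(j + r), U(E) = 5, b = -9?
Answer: 900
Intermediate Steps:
u(j, I) = I/j (u(j, I) = (I + 0)/(j + 0) = I/j)
H(z) = 5 (H(z) = (5/z)*z = 5)
(H(b) + c)² = (5 + 25)² = 30² = 900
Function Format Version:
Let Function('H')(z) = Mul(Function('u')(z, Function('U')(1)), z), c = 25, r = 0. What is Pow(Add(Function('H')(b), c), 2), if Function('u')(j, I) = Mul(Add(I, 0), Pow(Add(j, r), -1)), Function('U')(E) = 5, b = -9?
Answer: 900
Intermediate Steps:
Function('u')(j, I) = Mul(I, Pow(j, -1)) (Function('u')(j, I) = Mul(Add(I, 0), Pow(Add(j, 0), -1)) = Mul(I, Pow(j, -1)))
Function('H')(z) = 5 (Function('H')(z) = Mul(Mul(5, Pow(z, -1)), z) = 5)
Pow(Add(Function('H')(b), c), 2) = Pow(Add(5, 25), 2) = Pow(30, 2) = 900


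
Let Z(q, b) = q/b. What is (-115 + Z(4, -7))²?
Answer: 654481/49 ≈ 13357.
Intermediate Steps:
(-115 + Z(4, -7))² = (-115 + 4/(-7))² = (-115 + 4*(-⅐))² = (-115 - 4/7)² = (-809/7)² = 654481/49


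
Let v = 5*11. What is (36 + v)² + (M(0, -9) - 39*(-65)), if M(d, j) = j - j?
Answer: 10816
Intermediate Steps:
M(d, j) = 0
v = 55
(36 + v)² + (M(0, -9) - 39*(-65)) = (36 + 55)² + (0 - 39*(-65)) = 91² + (0 + 2535) = 8281 + 2535 = 10816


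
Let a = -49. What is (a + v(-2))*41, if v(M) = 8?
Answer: -1681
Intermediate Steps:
(a + v(-2))*41 = (-49 + 8)*41 = -41*41 = -1681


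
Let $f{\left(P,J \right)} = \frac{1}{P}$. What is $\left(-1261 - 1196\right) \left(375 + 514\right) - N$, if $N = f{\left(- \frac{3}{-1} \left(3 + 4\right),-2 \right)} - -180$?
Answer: $- \frac{45873514}{21} \approx -2.1845 \cdot 10^{6}$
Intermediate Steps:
$N = \frac{3781}{21}$ ($N = \frac{1}{- \frac{3}{-1} \left(3 + 4\right)} - -180 = \frac{1}{\left(-3\right) \left(-1\right) 7} + 180 = \frac{1}{3 \cdot 7} + 180 = \frac{1}{21} + 180 = \frac{3781}{21} \approx 180.05$)
$\left(-1261 - 1196\right) \left(375 + 514\right) - N = \left(-1261 - 1196\right) \left(375 + 514\right) - \frac{3781}{21} = \left(-2457\right) 889 - \frac{3781}{21} = -2184273 - \frac{3781}{21} = - \frac{45873514}{21}$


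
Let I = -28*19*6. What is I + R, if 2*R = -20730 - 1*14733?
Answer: -41847/2 ≈ -20924.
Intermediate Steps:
I = -3192 (I = -532*6 = -3192)
R = -35463/2 (R = (-20730 - 1*14733)/2 = (-20730 - 14733)/2 = (½)*(-35463) = -35463/2 ≈ -17732.)
I + R = -3192 - 35463/2 = -41847/2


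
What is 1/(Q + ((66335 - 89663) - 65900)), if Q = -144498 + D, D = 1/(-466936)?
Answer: -466936/109135083537 ≈ -4.2785e-6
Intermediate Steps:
D = -1/466936 ≈ -2.1416e-6
Q = -67471318129/466936 (Q = -144498 - 1/466936 = -67471318129/466936 ≈ -1.4450e+5)
1/(Q + ((66335 - 89663) - 65900)) = 1/(-67471318129/466936 + ((66335 - 89663) - 65900)) = 1/(-67471318129/466936 + (-23328 - 65900)) = 1/(-67471318129/466936 - 89228) = 1/(-109135083537/466936) = -466936/109135083537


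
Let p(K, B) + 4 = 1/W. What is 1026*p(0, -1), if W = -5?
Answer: -21546/5 ≈ -4309.2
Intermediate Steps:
p(K, B) = -21/5 (p(K, B) = -4 + 1/(-5) = -4 - ⅕ = -21/5)
1026*p(0, -1) = 1026*(-21/5) = -21546/5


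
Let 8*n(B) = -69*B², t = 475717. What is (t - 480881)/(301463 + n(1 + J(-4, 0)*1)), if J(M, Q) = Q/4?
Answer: -41312/2411635 ≈ -0.017130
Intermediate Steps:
J(M, Q) = Q/4 (J(M, Q) = Q*(¼) = Q/4)
n(B) = -69*B²/8 (n(B) = (-69*B²)/8 = -69*B²/8)
(t - 480881)/(301463 + n(1 + J(-4, 0)*1)) = (475717 - 480881)/(301463 - 69*(1 + ((¼)*0)*1)²/8) = -5164/(301463 - 69*(1 + 0*1)²/8) = -5164/(301463 - 69*(1 + 0)²/8) = -5164/(301463 - 69/8*1²) = -5164/(301463 - 69/8*1) = -5164/(301463 - 69/8) = -5164/2411635/8 = -5164*8/2411635 = -41312/2411635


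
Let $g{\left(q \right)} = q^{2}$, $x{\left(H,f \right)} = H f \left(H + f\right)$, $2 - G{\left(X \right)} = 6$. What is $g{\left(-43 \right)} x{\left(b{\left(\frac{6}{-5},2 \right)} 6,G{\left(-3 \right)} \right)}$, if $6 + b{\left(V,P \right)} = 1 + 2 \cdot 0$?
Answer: $-7543920$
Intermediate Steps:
$G{\left(X \right)} = -4$ ($G{\left(X \right)} = 2 - 6 = -4$)
$b{\left(V,P \right)} = -5$ ($b{\left(V,P \right)} = -6 + \left(1 + 2 \cdot 0\right) = -6 + \left(1 + 0\right) = -6 + 1 = -5$)
$x{\left(H,f \right)} = H f \left(H + f\right)$
$g{\left(-43 \right)} x{\left(b{\left(\frac{6}{-5},2 \right)} 6,G{\left(-3 \right)} \right)} = \left(-43\right)^{2} \left(-5\right) 6 \left(-4\right) \left(\left(-5\right) 6 - 4\right) = 1849 \left(\left(-30\right) \left(-4\right) \left(-30 - 4\right)\right) = 1849 \left(\left(-30\right) \left(-4\right) \left(-34\right)\right) = 1849 \left(-4080\right) = -7543920$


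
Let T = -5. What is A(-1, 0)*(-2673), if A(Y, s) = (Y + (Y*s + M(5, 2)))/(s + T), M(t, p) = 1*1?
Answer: 0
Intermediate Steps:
M(t, p) = 1
A(Y, s) = (1 + Y + Y*s)/(-5 + s) (A(Y, s) = (Y + (Y*s + 1))/(s - 5) = (Y + (1 + Y*s))/(-5 + s) = (1 + Y + Y*s)/(-5 + s))
A(-1, 0)*(-2673) = ((1 - 1 - 1*0)/(-5 + 0))*(-2673) = ((1 - 1 + 0)/(-5))*(-2673) = -⅕*0*(-2673) = 0*(-2673) = 0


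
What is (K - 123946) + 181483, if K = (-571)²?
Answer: 383578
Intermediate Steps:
K = 326041
(K - 123946) + 181483 = (326041 - 123946) + 181483 = 202095 + 181483 = 383578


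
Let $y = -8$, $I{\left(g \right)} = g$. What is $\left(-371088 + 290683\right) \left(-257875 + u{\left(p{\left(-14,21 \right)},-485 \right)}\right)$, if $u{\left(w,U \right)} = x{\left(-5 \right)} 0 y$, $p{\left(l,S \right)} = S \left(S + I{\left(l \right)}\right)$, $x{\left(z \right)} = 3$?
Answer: $20734439375$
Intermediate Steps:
$p{\left(l,S \right)} = S \left(S + l\right)$
$u{\left(w,U \right)} = 0$ ($u{\left(w,U \right)} = 3 \cdot 0 \left(-8\right) = 0 \left(-8\right) = 0$)
$\left(-371088 + 290683\right) \left(-257875 + u{\left(p{\left(-14,21 \right)},-485 \right)}\right) = \left(-371088 + 290683\right) \left(-257875 + 0\right) = \left(-80405\right) \left(-257875\right) = 20734439375$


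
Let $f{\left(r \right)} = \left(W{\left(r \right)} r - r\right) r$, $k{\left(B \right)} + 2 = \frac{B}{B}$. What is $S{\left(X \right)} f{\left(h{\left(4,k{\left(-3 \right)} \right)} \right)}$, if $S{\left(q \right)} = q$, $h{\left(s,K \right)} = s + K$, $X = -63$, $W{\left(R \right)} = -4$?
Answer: $2835$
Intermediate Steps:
$k{\left(B \right)} = -1$ ($k{\left(B \right)} = -2 + \frac{B}{B} = -2 + 1 = -1$)
$h{\left(s,K \right)} = K + s$
$f{\left(r \right)} = - 5 r^{2}$ ($f{\left(r \right)} = \left(- 4 r - r\right) r = - 5 r r = - 5 r^{2}$)
$S{\left(X \right)} f{\left(h{\left(4,k{\left(-3 \right)} \right)} \right)} = - 63 \left(- 5 \left(-1 + 4\right)^{2}\right) = - 63 \left(- 5 \cdot 3^{2}\right) = - 63 \left(\left(-5\right) 9\right) = \left(-63\right) \left(-45\right) = 2835$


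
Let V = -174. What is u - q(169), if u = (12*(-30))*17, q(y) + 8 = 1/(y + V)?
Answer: -30559/5 ≈ -6111.8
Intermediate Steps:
q(y) = -8 + 1/(-174 + y) (q(y) = -8 + 1/(y - 174) = -8 + 1/(-174 + y))
u = -6120 (u = -360*17 = -6120)
u - q(169) = -6120 - (1393 - 8*169)/(-174 + 169) = -6120 - (1393 - 1352)/(-5) = -6120 - (-1)*41/5 = -6120 - 1*(-41/5) = -6120 + 41/5 = -30559/5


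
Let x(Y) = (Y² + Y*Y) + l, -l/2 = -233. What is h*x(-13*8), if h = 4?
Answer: 88392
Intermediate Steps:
l = 466 (l = -2*(-233) = 466)
x(Y) = 466 + 2*Y² (x(Y) = (Y² + Y*Y) + 466 = (Y² + Y²) + 466 = 2*Y² + 466 = 466 + 2*Y²)
h*x(-13*8) = 4*(466 + 2*(-13*8)²) = 4*(466 + 2*(-104)²) = 4*(466 + 2*10816) = 4*(466 + 21632) = 4*22098 = 88392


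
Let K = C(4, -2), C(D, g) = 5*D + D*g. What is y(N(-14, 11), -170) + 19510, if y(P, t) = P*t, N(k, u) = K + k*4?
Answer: 26990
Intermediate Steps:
K = 12 (K = 4*(5 - 2) = 4*3 = 12)
N(k, u) = 12 + 4*k (N(k, u) = 12 + k*4 = 12 + 4*k)
y(N(-14, 11), -170) + 19510 = (12 + 4*(-14))*(-170) + 19510 = (12 - 56)*(-170) + 19510 = -44*(-170) + 19510 = 7480 + 19510 = 26990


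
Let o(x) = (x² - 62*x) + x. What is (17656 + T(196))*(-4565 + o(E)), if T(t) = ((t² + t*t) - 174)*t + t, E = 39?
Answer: -81577212860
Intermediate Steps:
o(x) = x² - 61*x
T(t) = t + t*(-174 + 2*t²) (T(t) = ((t² + t²) - 174)*t + t = (2*t² - 174)*t + t = (-174 + 2*t²)*t + t = t*(-174 + 2*t²) + t = t + t*(-174 + 2*t²))
(17656 + T(196))*(-4565 + o(E)) = (17656 + 196*(-173 + 2*196²))*(-4565 + 39*(-61 + 39)) = (17656 + 196*(-173 + 2*38416))*(-4565 + 39*(-22)) = (17656 + 196*(-173 + 76832))*(-4565 - 858) = (17656 + 196*76659)*(-5423) = (17656 + 15025164)*(-5423) = 15042820*(-5423) = -81577212860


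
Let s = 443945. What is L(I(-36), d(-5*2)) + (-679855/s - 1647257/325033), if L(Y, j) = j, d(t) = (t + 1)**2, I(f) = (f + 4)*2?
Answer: 2147154394181/28859355037 ≈ 74.401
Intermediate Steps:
I(f) = 8 + 2*f (I(f) = (4 + f)*2 = 8 + 2*f)
d(t) = (1 + t)**2
L(I(-36), d(-5*2)) + (-679855/s - 1647257/325033) = (1 - 5*2)**2 + (-679855/443945 - 1647257/325033) = (1 - 10)**2 + (-679855*1/443945 - 1647257*1/325033) = (-9)**2 + (-135971/88789 - 1647257/325033) = 81 - 190453363816/28859355037 = 2147154394181/28859355037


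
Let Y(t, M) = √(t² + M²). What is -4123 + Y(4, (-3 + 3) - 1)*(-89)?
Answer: -4123 - 89*√17 ≈ -4490.0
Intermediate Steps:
Y(t, M) = √(M² + t²)
-4123 + Y(4, (-3 + 3) - 1)*(-89) = -4123 + √(((-3 + 3) - 1)² + 4²)*(-89) = -4123 + √((0 - 1)² + 16)*(-89) = -4123 + √((-1)² + 16)*(-89) = -4123 + √(1 + 16)*(-89) = -4123 + √17*(-89) = -4123 - 89*√17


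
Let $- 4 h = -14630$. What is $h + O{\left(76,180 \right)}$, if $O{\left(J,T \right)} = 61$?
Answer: $\frac{7437}{2} \approx 3718.5$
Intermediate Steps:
$h = \frac{7315}{2}$ ($h = \left(- \frac{1}{4}\right) \left(-14630\right) = \frac{7315}{2} \approx 3657.5$)
$h + O{\left(76,180 \right)} = \frac{7315}{2} + 61 = \frac{7437}{2}$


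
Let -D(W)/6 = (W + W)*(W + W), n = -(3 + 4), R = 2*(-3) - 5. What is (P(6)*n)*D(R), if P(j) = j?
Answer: 121968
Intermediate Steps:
R = -11 (R = -6 - 5 = -11)
n = -7 (n = -1*7 = -7)
D(W) = -24*W² (D(W) = -6*(W + W)*(W + W) = -6*2*W*2*W = -24*W²)
(P(6)*n)*D(R) = (6*(-7))*(-24*(-11)²) = -(-1008)*121 = -42*(-2904) = 121968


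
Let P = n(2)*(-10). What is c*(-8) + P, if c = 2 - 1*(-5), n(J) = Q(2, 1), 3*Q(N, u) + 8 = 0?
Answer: -88/3 ≈ -29.333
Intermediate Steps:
Q(N, u) = -8/3 (Q(N, u) = -8/3 + (⅓)*0 = -8/3 + 0 = -8/3)
n(J) = -8/3
c = 7 (c = 2 + 5 = 7)
P = 80/3 (P = -8/3*(-10) = 80/3 ≈ 26.667)
c*(-8) + P = 7*(-8) + 80/3 = -56 + 80/3 = -88/3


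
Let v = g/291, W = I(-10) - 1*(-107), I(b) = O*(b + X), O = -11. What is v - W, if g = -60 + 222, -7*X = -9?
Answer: -137362/679 ≈ -202.30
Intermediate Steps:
X = 9/7 (X = -⅐*(-9) = 9/7 ≈ 1.2857)
g = 162
I(b) = -99/7 - 11*b (I(b) = -11*(b + 9/7) = -11*(9/7 + b) = -99/7 - 11*b)
W = 1420/7 (W = (-99/7 - 11*(-10)) - 1*(-107) = (-99/7 + 110) + 107 = 671/7 + 107 = 1420/7 ≈ 202.86)
v = 54/97 (v = 162/291 = 162*(1/291) = 54/97 ≈ 0.55670)
v - W = 54/97 - 1*1420/7 = 54/97 - 1420/7 = -137362/679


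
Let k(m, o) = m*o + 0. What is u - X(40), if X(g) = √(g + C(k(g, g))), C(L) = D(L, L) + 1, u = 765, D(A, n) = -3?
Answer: 765 - √38 ≈ 758.84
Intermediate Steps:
k(m, o) = m*o
C(L) = -2 (C(L) = -3 + 1 = -2)
X(g) = √(-2 + g) (X(g) = √(g - 2) = √(-2 + g))
u - X(40) = 765 - √(-2 + 40) = 765 - √38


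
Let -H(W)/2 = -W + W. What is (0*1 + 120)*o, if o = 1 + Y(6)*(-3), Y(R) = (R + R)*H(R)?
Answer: 120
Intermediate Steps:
H(W) = 0 (H(W) = -2*(-W + W) = -2*0 = 0)
Y(R) = 0 (Y(R) = (R + R)*0 = (2*R)*0 = 0)
o = 1 (o = 1 + 0*(-3) = 1 + 0 = 1)
(0*1 + 120)*o = (0*1 + 120)*1 = (0 + 120)*1 = 120*1 = 120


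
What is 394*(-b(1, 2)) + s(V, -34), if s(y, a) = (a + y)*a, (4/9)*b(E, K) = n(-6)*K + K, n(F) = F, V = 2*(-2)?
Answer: 10157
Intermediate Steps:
V = -4
b(E, K) = -45*K/4 (b(E, K) = 9*(-6*K + K)/4 = 9*(-5*K)/4 = -45*K/4)
s(y, a) = a*(a + y)
394*(-b(1, 2)) + s(V, -34) = 394*(-(-45)*2/4) - 34*(-34 - 4) = 394*(-1*(-45/2)) - 34*(-38) = 394*(45/2) + 1292 = 8865 + 1292 = 10157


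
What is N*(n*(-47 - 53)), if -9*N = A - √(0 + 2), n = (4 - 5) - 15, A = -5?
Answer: 8000/9 + 1600*√2/9 ≈ 1140.3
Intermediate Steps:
n = -16 (n = -1 - 15 = -16)
N = 5/9 + √2/9 (N = -(-5 - √(0 + 2))/9 = -(-5 - √2)/9 = 5/9 + √2/9 ≈ 0.71269)
N*(n*(-47 - 53)) = (5/9 + √2/9)*(-16*(-47 - 53)) = (5/9 + √2/9)*(-16*(-100)) = (5/9 + √2/9)*1600 = 8000/9 + 1600*√2/9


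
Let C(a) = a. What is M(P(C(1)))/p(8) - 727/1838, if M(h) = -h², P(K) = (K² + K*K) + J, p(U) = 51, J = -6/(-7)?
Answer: -2551973/4593162 ≈ -0.55560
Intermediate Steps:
J = 6/7 (J = -6*(-⅐) = 6/7 ≈ 0.85714)
P(K) = 6/7 + 2*K² (P(K) = (K² + K*K) + 6/7 = (K² + K²) + 6/7 = 2*K² + 6/7 = 6/7 + 2*K²)
M(P(C(1)))/p(8) - 727/1838 = -(6/7 + 2*1²)²/51 - 727/1838 = -(6/7 + 2*1)²*(1/51) - 727*1/1838 = -(6/7 + 2)²*(1/51) - 727/1838 = -(20/7)²*(1/51) - 727/1838 = -1*400/49*(1/51) - 727/1838 = -400/49*1/51 - 727/1838 = -400/2499 - 727/1838 = -2551973/4593162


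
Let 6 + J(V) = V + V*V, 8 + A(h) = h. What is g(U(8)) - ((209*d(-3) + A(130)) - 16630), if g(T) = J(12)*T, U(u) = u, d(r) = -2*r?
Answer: 16454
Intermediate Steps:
A(h) = -8 + h
J(V) = -6 + V + V**2 (J(V) = -6 + (V + V*V) = -6 + (V + V**2) = -6 + V + V**2)
g(T) = 150*T (g(T) = (-6 + 12 + 12**2)*T = (-6 + 12 + 144)*T = 150*T)
g(U(8)) - ((209*d(-3) + A(130)) - 16630) = 150*8 - ((209*(-2*(-3)) + (-8 + 130)) - 16630) = 1200 - ((209*6 + 122) - 16630) = 1200 - ((1254 + 122) - 16630) = 1200 - (1376 - 16630) = 1200 - 1*(-15254) = 1200 + 15254 = 16454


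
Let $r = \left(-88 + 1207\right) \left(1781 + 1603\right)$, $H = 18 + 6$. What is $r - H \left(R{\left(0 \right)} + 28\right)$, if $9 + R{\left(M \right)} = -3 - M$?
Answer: $3786312$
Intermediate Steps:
$H = 24$
$r = 3786696$ ($r = 1119 \cdot 3384 = 3786696$)
$R{\left(M \right)} = -12 - M$ ($R{\left(M \right)} = -9 - \left(3 + M\right) = -12 - M$)
$r - H \left(R{\left(0 \right)} + 28\right) = 3786696 - 24 \left(\left(-12 - 0\right) + 28\right) = 3786696 - 24 \left(\left(-12 + 0\right) + 28\right) = 3786696 - 24 \left(-12 + 28\right) = 3786696 - 24 \cdot 16 = 3786696 - 384 = 3786312$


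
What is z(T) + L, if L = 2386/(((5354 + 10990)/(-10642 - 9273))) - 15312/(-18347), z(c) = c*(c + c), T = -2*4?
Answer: -416582557249/149931684 ≈ -2778.5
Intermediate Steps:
T = -8
z(c) = 2*c² (z(c) = c*(2*c) = 2*c²)
L = -435773812801/149931684 (L = 2386/((16344/(-19915))) - 15312*(-1/18347) = 2386/((16344*(-1/19915))) + 15312/18347 = 2386/(-16344/19915) + 15312/18347 = 2386*(-19915/16344) + 15312/18347 = -23758595/8172 + 15312/18347 = -435773812801/149931684 ≈ -2906.5)
z(T) + L = 2*(-8)² - 435773812801/149931684 = 2*64 - 435773812801/149931684 = 128 - 435773812801/149931684 = -416582557249/149931684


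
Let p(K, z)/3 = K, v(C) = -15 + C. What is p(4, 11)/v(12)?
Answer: -4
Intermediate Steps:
p(K, z) = 3*K
p(4, 11)/v(12) = (3*4)/(-15 + 12) = 12/(-3) = 12*(-1/3) = -4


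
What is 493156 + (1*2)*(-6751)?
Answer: 479654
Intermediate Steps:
493156 + (1*2)*(-6751) = 493156 + 2*(-6751) = 493156 - 13502 = 479654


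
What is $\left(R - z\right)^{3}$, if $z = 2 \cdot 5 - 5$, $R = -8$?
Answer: $-2197$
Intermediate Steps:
$z = 5$ ($z = 10 - 5 = 5$)
$\left(R - z\right)^{3} = \left(-8 - 5\right)^{3} = \left(-13\right)^{3} = -2197$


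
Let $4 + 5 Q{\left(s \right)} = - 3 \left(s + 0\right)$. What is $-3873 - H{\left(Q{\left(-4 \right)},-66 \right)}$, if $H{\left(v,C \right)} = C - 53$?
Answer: $-3754$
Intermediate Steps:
$Q{\left(s \right)} = - \frac{4}{5} - \frac{3 s}{5}$ ($Q{\left(s \right)} = - \frac{4}{5} + \frac{\left(-3\right) \left(s + 0\right)}{5} = - \frac{4}{5} + \frac{\left(-3\right) s}{5} = - \frac{4}{5} - \frac{3 s}{5}$)
$H{\left(v,C \right)} = -53 + C$
$-3873 - H{\left(Q{\left(-4 \right)},-66 \right)} = -3873 - \left(-53 - 66\right) = -3873 - -119 = -3873 + 119 = -3754$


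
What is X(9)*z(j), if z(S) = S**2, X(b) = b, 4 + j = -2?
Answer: 324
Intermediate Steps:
j = -6 (j = -4 - 2 = -6)
X(9)*z(j) = 9*(-6)**2 = 9*36 = 324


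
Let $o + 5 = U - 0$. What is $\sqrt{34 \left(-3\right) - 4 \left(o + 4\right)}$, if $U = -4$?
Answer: $i \sqrt{82} \approx 9.0554 i$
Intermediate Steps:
$o = -9$ ($o = -5 - 4 = -9$)
$\sqrt{34 \left(-3\right) - 4 \left(o + 4\right)} = \sqrt{34 \left(-3\right) - 4 \left(-9 + 4\right)} = \sqrt{-102 - -20} = \sqrt{-102 + 20} = \sqrt{-82} = i \sqrt{82}$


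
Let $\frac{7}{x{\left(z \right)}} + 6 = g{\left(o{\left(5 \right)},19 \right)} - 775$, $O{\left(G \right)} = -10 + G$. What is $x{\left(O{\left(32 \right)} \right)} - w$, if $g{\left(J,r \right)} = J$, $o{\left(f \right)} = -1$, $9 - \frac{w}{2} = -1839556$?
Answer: $- \frac{2877079667}{782} \approx -3.6791 \cdot 10^{6}$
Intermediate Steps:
$w = 3679130$ ($w = 18 - -3679112 = 18 + 3679112 = 3679130$)
$x{\left(z \right)} = - \frac{7}{782}$ ($x{\left(z \right)} = \frac{7}{-6 - 776} = \frac{7}{-782} = 7 \left(- \frac{1}{782}\right) = - \frac{7}{782}$)
$x{\left(O{\left(32 \right)} \right)} - w = - \frac{7}{782} - 3679130 = - \frac{2877079667}{782}$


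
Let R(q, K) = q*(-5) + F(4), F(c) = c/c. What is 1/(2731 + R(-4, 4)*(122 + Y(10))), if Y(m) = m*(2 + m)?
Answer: 1/7813 ≈ 0.00012799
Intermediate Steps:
F(c) = 1
R(q, K) = 1 - 5*q (R(q, K) = q*(-5) + 1 = -5*q + 1 = 1 - 5*q)
1/(2731 + R(-4, 4)*(122 + Y(10))) = 1/(2731 + (1 - 5*(-4))*(122 + 10*(2 + 10))) = 1/(2731 + (1 + 20)*(122 + 10*12)) = 1/(2731 + 21*(122 + 120)) = 1/(2731 + 21*242) = 1/(2731 + 5082) = 1/7813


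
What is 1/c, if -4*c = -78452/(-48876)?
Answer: -48876/19613 ≈ -2.4920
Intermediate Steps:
c = -19613/48876 (c = -(-19613)/(-48876) = -(-19613)*(-1)/48876 = -1/4*19613/12219 = -19613/48876 ≈ -0.40128)
1/c = 1/(-19613/48876) = -48876/19613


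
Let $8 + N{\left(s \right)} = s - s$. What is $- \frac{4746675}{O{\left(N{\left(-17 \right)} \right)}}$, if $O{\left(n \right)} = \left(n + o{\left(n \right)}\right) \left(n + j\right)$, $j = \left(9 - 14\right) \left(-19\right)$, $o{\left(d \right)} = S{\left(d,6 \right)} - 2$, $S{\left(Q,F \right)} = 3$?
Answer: $\frac{1582225}{203} \approx 7794.2$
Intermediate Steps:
$o{\left(d \right)} = 1$ ($o{\left(d \right)} = 3 - 2 = 1$)
$j = 95$ ($j = \left(-5\right) \left(-19\right) = 95$)
$N{\left(s \right)} = -8$ ($N{\left(s \right)} = -8 + \left(s - s\right) = -8 + 0 = -8$)
$O{\left(n \right)} = \left(1 + n\right) \left(95 + n\right)$ ($O{\left(n \right)} = \left(n + 1\right) \left(n + 95\right) = \left(1 + n\right) \left(95 + n\right)$)
$- \frac{4746675}{O{\left(N{\left(-17 \right)} \right)}} = - \frac{4746675}{95 + \left(-8\right)^{2} + 96 \left(-8\right)} = - \frac{4746675}{95 + 64 - 768} = - \frac{4746675}{-609} = \left(-4746675\right) \left(- \frac{1}{609}\right) = \frac{1582225}{203}$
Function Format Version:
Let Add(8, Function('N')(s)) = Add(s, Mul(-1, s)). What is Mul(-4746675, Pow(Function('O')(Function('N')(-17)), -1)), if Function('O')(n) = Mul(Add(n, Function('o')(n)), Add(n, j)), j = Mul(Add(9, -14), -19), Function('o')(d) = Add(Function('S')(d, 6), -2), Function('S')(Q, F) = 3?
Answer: Rational(1582225, 203) ≈ 7794.2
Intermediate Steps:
Function('o')(d) = 1 (Function('o')(d) = Add(3, -2) = 1)
j = 95 (j = Mul(-5, -19) = 95)
Function('N')(s) = -8 (Function('N')(s) = Add(-8, Add(s, Mul(-1, s))) = Add(-8, 0) = -8)
Function('O')(n) = Mul(Add(1, n), Add(95, n)) (Function('O')(n) = Mul(Add(n, 1), Add(n, 95)) = Mul(Add(1, n), Add(95, n)))
Mul(-4746675, Pow(Function('O')(Function('N')(-17)), -1)) = Mul(-4746675, Pow(Add(95, Pow(-8, 2), Mul(96, -8)), -1)) = Mul(-4746675, Pow(Add(95, 64, -768), -1)) = Mul(-4746675, Pow(-609, -1)) = Mul(-4746675, Rational(-1, 609)) = Rational(1582225, 203)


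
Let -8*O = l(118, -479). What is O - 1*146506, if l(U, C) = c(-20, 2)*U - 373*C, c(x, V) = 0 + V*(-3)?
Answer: -1350007/8 ≈ -1.6875e+5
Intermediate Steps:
c(x, V) = -3*V (c(x, V) = 0 - 3*V = -3*V)
l(U, C) = -373*C - 6*U (l(U, C) = (-3*2)*U - 373*C = -6*U - 373*C = -373*C - 6*U)
O = -177959/8 (O = -(-373*(-479) - 6*118)/8 = -(178667 - 708)/8 = -⅛*177959 = -177959/8 ≈ -22245.)
O - 1*146506 = -177959/8 - 1*146506 = -177959/8 - 146506 = -1350007/8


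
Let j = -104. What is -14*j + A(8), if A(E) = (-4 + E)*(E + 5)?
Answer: 1508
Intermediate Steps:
A(E) = (-4 + E)*(5 + E)
-14*j + A(8) = -14*(-104) + (-20 + 8 + 8**2) = 1456 + (-20 + 8 + 64) = 1456 + 52 = 1508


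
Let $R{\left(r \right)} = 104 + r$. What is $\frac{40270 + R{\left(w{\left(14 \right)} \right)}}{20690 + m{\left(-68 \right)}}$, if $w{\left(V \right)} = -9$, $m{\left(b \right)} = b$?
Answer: $\frac{13455}{6874} \approx 1.9574$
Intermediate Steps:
$\frac{40270 + R{\left(w{\left(14 \right)} \right)}}{20690 + m{\left(-68 \right)}} = \frac{40270 + \left(104 - 9\right)}{20690 - 68} = \frac{40270 + 95}{20622} = 40365 \cdot \frac{1}{20622} = \frac{13455}{6874}$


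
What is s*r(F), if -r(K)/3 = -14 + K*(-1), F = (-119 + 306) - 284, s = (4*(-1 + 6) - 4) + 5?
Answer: -5229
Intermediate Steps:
s = 21 (s = (4*5 - 4) + 5 = (20 - 4) + 5 = 16 + 5 = 21)
F = -97 (F = 187 - 284 = -97)
r(K) = 42 + 3*K (r(K) = -3*(-14 + K*(-1)) = -3*(-14 - K) = 42 + 3*K)
s*r(F) = 21*(42 + 3*(-97)) = 21*(42 - 291) = 21*(-249) = -5229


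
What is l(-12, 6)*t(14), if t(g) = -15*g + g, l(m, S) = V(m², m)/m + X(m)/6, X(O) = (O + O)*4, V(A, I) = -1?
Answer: 9359/3 ≈ 3119.7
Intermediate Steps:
X(O) = 8*O (X(O) = (2*O)*4 = 8*O)
l(m, S) = -1/m + 4*m/3 (l(m, S) = -1/m + (8*m)/6 = -1/m + (8*m)*(⅙) = -1/m + 4*m/3)
t(g) = -14*g
l(-12, 6)*t(14) = (-1/(-12) + (4/3)*(-12))*(-14*14) = (-1*(-1/12) - 16)*(-196) = (1/12 - 16)*(-196) = -191/12*(-196) = 9359/3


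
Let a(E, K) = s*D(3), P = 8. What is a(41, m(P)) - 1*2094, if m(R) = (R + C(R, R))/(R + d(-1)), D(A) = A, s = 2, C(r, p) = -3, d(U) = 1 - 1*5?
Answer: -2088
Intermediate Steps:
d(U) = -4 (d(U) = 1 - 5 = -4)
m(R) = (-3 + R)/(-4 + R) (m(R) = (R - 3)/(R - 4) = (-3 + R)/(-4 + R))
a(E, K) = 6 (a(E, K) = 2*3 = 6)
a(41, m(P)) - 1*2094 = 6 - 1*2094 = 6 - 2094 = -2088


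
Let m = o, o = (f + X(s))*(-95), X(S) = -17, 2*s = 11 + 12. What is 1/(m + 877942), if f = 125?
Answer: 1/867682 ≈ 1.1525e-6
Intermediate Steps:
s = 23/2 (s = (11 + 12)/2 = (1/2)*23 = 23/2 ≈ 11.500)
o = -10260 (o = (125 - 17)*(-95) = 108*(-95) = -10260)
m = -10260
1/(m + 877942) = 1/(-10260 + 877942) = 1/867682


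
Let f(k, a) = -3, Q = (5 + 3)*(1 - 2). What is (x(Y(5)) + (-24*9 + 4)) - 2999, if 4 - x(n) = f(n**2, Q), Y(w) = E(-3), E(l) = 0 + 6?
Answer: -3204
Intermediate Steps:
E(l) = 6
Y(w) = 6
Q = -8 (Q = 8*(-1) = -8)
x(n) = 7 (x(n) = 4 - 1*(-3) = 4 + 3 = 7)
(x(Y(5)) + (-24*9 + 4)) - 2999 = (7 + (-24*9 + 4)) - 2999 = (7 + (-216 + 4)) - 2999 = (7 - 212) - 2999 = -205 - 2999 = -3204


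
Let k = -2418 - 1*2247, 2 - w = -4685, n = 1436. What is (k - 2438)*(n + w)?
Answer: -43491669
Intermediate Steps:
w = 4687 (w = 2 - 1*(-4685) = 2 + 4685 = 4687)
k = -4665 (k = -2418 - 2247 = -4665)
(k - 2438)*(n + w) = (-4665 - 2438)*(1436 + 4687) = -7103*6123 = -43491669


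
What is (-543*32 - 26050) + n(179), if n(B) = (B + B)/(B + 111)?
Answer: -6296591/145 ≈ -43425.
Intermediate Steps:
n(B) = 2*B/(111 + B) (n(B) = (2*B)/(111 + B) = 2*B/(111 + B))
(-543*32 - 26050) + n(179) = (-543*32 - 26050) + 2*179/(111 + 179) = (-17376 - 26050) + 2*179/290 = -43426 + 2*179*(1/290) = -43426 + 179/145 = -6296591/145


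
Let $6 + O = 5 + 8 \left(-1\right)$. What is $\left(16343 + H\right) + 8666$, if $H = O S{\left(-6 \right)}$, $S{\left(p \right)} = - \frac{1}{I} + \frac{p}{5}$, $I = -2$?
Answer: $\frac{250153}{10} \approx 25015.0$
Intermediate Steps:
$S{\left(p \right)} = \frac{1}{2} + \frac{p}{5}$ ($S{\left(p \right)} = - \frac{1}{-2} + \frac{p}{5} = \left(-1\right) \left(- \frac{1}{2}\right) + p \frac{1}{5} = \frac{1}{2} + \frac{p}{5}$)
$O = -9$ ($O = -6 + \left(5 + 8 \left(-1\right)\right) = -6 + \left(5 - 8\right) = -6 - 3 = -9$)
$H = \frac{63}{10}$ ($H = - 9 \left(\frac{1}{2} + \frac{1}{5} \left(-6\right)\right) = - 9 \left(\frac{1}{2} - \frac{6}{5}\right) = \left(-9\right) \left(- \frac{7}{10}\right) = \frac{63}{10} \approx 6.3$)
$\left(16343 + H\right) + 8666 = \left(16343 + \frac{63}{10}\right) + 8666 = \frac{163493}{10} + 8666 = \frac{250153}{10}$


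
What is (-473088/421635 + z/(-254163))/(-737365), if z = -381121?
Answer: -54591751/106638319878825 ≈ -5.1193e-7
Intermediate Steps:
(-473088/421635 + z/(-254163))/(-737365) = (-473088/421635 - 381121/(-254163))/(-737365) = (-473088*1/421635 - 381121*(-1/254163))*(-1/737365) = (-157696/140545 + 1543/1029)*(-1/737365) = (54591751/144620805)*(-1/737365) = -54591751/106638319878825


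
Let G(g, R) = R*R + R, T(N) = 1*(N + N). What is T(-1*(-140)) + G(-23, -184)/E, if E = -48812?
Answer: 3408422/12203 ≈ 279.31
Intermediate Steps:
T(N) = 2*N (T(N) = 1*(2*N) = 2*N)
G(g, R) = R + R**2 (G(g, R) = R**2 + R = R + R**2)
T(-1*(-140)) + G(-23, -184)/E = 2*(-1*(-140)) - 184*(1 - 184)/(-48812) = 2*140 - 184*(-183)*(-1/48812) = 280 + 33672*(-1/48812) = 280 - 8418/12203 = 3408422/12203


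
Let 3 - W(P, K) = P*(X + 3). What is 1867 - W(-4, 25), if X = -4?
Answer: 1868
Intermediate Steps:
W(P, K) = 3 + P (W(P, K) = 3 - P*(-4 + 3) = 3 - P*(-1) = 3 - (-1)*P = 3 + P)
1867 - W(-4, 25) = 1867 - (3 - 4) = 1867 - 1*(-1) = 1867 + 1 = 1868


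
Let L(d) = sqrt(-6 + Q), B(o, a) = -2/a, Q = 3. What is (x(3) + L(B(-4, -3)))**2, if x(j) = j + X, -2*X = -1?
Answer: 37/4 + 7*I*sqrt(3) ≈ 9.25 + 12.124*I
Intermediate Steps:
X = 1/2 (X = -1/2*(-1) = 1/2 ≈ 0.50000)
x(j) = 1/2 + j (x(j) = j + 1/2 = 1/2 + j)
L(d) = I*sqrt(3) (L(d) = sqrt(-6 + 3) = sqrt(-3) = I*sqrt(3))
(x(3) + L(B(-4, -3)))**2 = ((1/2 + 3) + I*sqrt(3))**2 = (7/2 + I*sqrt(3))**2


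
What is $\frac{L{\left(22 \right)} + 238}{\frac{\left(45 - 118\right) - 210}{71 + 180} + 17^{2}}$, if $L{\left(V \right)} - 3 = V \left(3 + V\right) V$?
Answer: $\frac{3097591}{72256} \approx 42.87$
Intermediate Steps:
$L{\left(V \right)} = 3 + V^{2} \left(3 + V\right)$ ($L{\left(V \right)} = 3 + V \left(3 + V\right) V = 3 + V^{2} \left(3 + V\right)$)
$\frac{L{\left(22 \right)} + 238}{\frac{\left(45 - 118\right) - 210}{71 + 180} + 17^{2}} = \frac{\left(3 + 22^{3} + 3 \cdot 22^{2}\right) + 238}{\frac{\left(45 - 118\right) - 210}{71 + 180} + 17^{2}} = \frac{\left(3 + 10648 + 3 \cdot 484\right) + 238}{\frac{\left(45 - 118\right) - 210}{251} + 289} = \frac{\left(3 + 10648 + 1452\right) + 238}{\left(-73 - 210\right) \frac{1}{251} + 289} = \frac{12103 + 238}{\left(-283\right) \frac{1}{251} + 289} = \frac{12341}{- \frac{283}{251} + 289} = \frac{12341}{\frac{72256}{251}} = 12341 \cdot \frac{251}{72256} = \frac{3097591}{72256}$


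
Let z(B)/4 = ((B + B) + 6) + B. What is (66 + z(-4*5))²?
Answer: 22500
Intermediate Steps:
z(B) = 24 + 12*B (z(B) = 4*(((B + B) + 6) + B) = 4*((2*B + 6) + B) = 4*((6 + 2*B) + B) = 4*(6 + 3*B) = 24 + 12*B)
(66 + z(-4*5))² = (66 + (24 + 12*(-4*5)))² = (66 + (24 + 12*(-20)))² = (66 + (24 - 240))² = (66 - 216)² = (-150)² = 22500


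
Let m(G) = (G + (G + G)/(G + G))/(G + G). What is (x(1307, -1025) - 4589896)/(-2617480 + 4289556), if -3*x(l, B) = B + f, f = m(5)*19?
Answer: -17210843/6270285 ≈ -2.7448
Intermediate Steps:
m(G) = (1 + G)/(2*G) (m(G) = (G + (2*G)/((2*G)))/((2*G)) = (G + (2*G)*(1/(2*G)))*(1/(2*G)) = (G + 1)*(1/(2*G)) = (1 + G)*(1/(2*G)) = (1 + G)/(2*G))
f = 57/5 (f = ((½)*(1 + 5)/5)*19 = ((½)*(⅕)*6)*19 = (⅗)*19 = 57/5 ≈ 11.400)
x(l, B) = -19/5 - B/3 (x(l, B) = -(B + 57/5)/3 = -(57/5 + B)/3 = -19/5 - B/3)
(x(1307, -1025) - 4589896)/(-2617480 + 4289556) = ((-19/5 - ⅓*(-1025)) - 4589896)/(-2617480 + 4289556) = ((-19/5 + 1025/3) - 4589896)/1672076 = (5068/15 - 4589896)*(1/1672076) = -68843372/15*1/1672076 = -17210843/6270285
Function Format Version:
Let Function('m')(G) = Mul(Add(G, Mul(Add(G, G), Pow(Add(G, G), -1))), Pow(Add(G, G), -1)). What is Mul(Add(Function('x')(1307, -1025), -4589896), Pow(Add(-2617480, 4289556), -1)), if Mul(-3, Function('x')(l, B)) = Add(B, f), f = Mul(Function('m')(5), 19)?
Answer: Rational(-17210843, 6270285) ≈ -2.7448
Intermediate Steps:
Function('m')(G) = Mul(Rational(1, 2), Pow(G, -1), Add(1, G)) (Function('m')(G) = Mul(Add(G, Mul(Mul(2, G), Pow(Mul(2, G), -1))), Pow(Mul(2, G), -1)) = Mul(Add(G, Mul(Mul(2, G), Mul(Rational(1, 2), Pow(G, -1)))), Mul(Rational(1, 2), Pow(G, -1))) = Mul(Add(G, 1), Mul(Rational(1, 2), Pow(G, -1))) = Mul(Add(1, G), Mul(Rational(1, 2), Pow(G, -1))) = Mul(Rational(1, 2), Pow(G, -1), Add(1, G)))
f = Rational(57, 5) (f = Mul(Mul(Rational(1, 2), Pow(5, -1), Add(1, 5)), 19) = Mul(Mul(Rational(1, 2), Rational(1, 5), 6), 19) = Mul(Rational(3, 5), 19) = Rational(57, 5) ≈ 11.400)
Function('x')(l, B) = Add(Rational(-19, 5), Mul(Rational(-1, 3), B)) (Function('x')(l, B) = Mul(Rational(-1, 3), Add(B, Rational(57, 5))) = Mul(Rational(-1, 3), Add(Rational(57, 5), B)) = Add(Rational(-19, 5), Mul(Rational(-1, 3), B)))
Mul(Add(Function('x')(1307, -1025), -4589896), Pow(Add(-2617480, 4289556), -1)) = Mul(Add(Add(Rational(-19, 5), Mul(Rational(-1, 3), -1025)), -4589896), Pow(Add(-2617480, 4289556), -1)) = Mul(Add(Add(Rational(-19, 5), Rational(1025, 3)), -4589896), Pow(1672076, -1)) = Mul(Add(Rational(5068, 15), -4589896), Rational(1, 1672076)) = Mul(Rational(-68843372, 15), Rational(1, 1672076)) = Rational(-17210843, 6270285)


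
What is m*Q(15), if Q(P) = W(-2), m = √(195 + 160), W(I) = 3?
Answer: 3*√355 ≈ 56.524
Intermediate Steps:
m = √355 ≈ 18.841
Q(P) = 3
m*Q(15) = √355*3 = 3*√355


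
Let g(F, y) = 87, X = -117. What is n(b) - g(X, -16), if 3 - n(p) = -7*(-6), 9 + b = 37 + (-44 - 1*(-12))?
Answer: -126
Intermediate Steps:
b = -4 (b = -9 + (37 + (-44 - 1*(-12))) = -9 + (37 + (-44 + 12)) = -9 + (37 - 32) = -9 + 5 = -4)
n(p) = -39 (n(p) = 3 - (-7)*(-6) = 3 - 1*42 = 3 - 42 = -39)
n(b) - g(X, -16) = -39 - 1*87 = -39 - 87 = -126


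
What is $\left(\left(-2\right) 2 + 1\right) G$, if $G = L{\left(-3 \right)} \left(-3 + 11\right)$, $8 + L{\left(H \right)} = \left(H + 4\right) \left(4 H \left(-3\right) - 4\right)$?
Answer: $-576$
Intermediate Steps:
$L{\left(H \right)} = -8 + \left(-4 - 12 H\right) \left(4 + H\right)$ ($L{\left(H \right)} = -8 + \left(H + 4\right) \left(4 H \left(-3\right) - 4\right) = -8 + \left(4 + H\right) \left(- 12 H - 4\right) = -8 + \left(4 + H\right) \left(-4 - 12 H\right) = -8 + \left(-4 - 12 H\right) \left(4 + H\right)$)
$G = 192$ ($G = \left(-24 - -156 - 12 \left(-3\right)^{2}\right) \left(-3 + 11\right) = \left(-24 + 156 - 108\right) 8 = 24 \cdot 8 = 192$)
$\left(\left(-2\right) 2 + 1\right) G = \left(\left(-2\right) 2 + 1\right) 192 = \left(-4 + 1\right) 192 = \left(-3\right) 192 = -576$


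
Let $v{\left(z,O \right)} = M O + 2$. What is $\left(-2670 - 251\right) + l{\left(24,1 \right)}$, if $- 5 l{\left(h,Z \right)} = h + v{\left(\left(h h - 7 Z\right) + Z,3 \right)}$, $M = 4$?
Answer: $- \frac{14643}{5} \approx -2928.6$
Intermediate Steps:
$v{\left(z,O \right)} = 2 + 4 O$ ($v{\left(z,O \right)} = 4 O + 2 = 2 + 4 O$)
$l{\left(h,Z \right)} = - \frac{14}{5} - \frac{h}{5}$ ($l{\left(h,Z \right)} = - \frac{h + \left(2 + 4 \cdot 3\right)}{5} = - \frac{h + \left(2 + 12\right)}{5} = - \frac{h + 14}{5} = - \frac{14 + h}{5} = - \frac{14}{5} - \frac{h}{5}$)
$\left(-2670 - 251\right) + l{\left(24,1 \right)} = \left(-2670 - 251\right) - \frac{38}{5} = -2921 - \frac{38}{5} = - \frac{14643}{5}$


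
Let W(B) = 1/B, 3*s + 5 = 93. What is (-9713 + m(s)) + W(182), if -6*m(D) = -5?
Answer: -2651420/273 ≈ -9712.2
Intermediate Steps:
s = 88/3 (s = -5/3 + (1/3)*93 = -5/3 + 31 = 88/3 ≈ 29.333)
m(D) = 5/6 (m(D) = -1/6*(-5) = 5/6)
(-9713 + m(s)) + W(182) = (-9713 + 5/6) + 1/182 = -58273/6 + 1/182 = -2651420/273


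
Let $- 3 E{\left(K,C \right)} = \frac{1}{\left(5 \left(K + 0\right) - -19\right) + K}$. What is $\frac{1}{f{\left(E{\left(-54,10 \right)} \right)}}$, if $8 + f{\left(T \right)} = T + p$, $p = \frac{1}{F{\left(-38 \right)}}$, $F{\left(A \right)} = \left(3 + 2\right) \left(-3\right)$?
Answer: $- \frac{61}{492} \approx -0.12398$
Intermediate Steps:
$F{\left(A \right)} = -15$ ($F{\left(A \right)} = 5 \left(-3\right) = -15$)
$p = - \frac{1}{15}$ ($p = \frac{1}{-15} = - \frac{1}{15} \approx -0.066667$)
$E{\left(K,C \right)} = - \frac{1}{3 \left(19 + 6 K\right)}$ ($E{\left(K,C \right)} = - \frac{1}{3 \left(\left(5 \left(K + 0\right) - -19\right) + K\right)} = - \frac{1}{3 \left(\left(5 K + 19\right) + K\right)} = - \frac{1}{3 \left(\left(19 + 5 K\right) + K\right)} = - \frac{1}{3 \left(19 + 6 K\right)}$)
$f{\left(T \right)} = - \frac{121}{15} + T$ ($f{\left(T \right)} = -8 + \left(T - \frac{1}{15}\right) = -8 + \left(- \frac{1}{15} + T\right) = - \frac{121}{15} + T$)
$\frac{1}{f{\left(E{\left(-54,10 \right)} \right)}} = \frac{1}{- \frac{121}{15} - \frac{1}{57 + 18 \left(-54\right)}} = \frac{1}{- \frac{121}{15} - \frac{1}{57 - 972}} = \frac{1}{- \frac{121}{15} - \frac{1}{-915}} = \frac{1}{- \frac{121}{15} - - \frac{1}{915}} = \frac{1}{- \frac{121}{15} + \frac{1}{915}} = \frac{1}{- \frac{492}{61}} = - \frac{61}{492}$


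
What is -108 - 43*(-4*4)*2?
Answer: 1268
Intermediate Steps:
-108 - 43*(-4*4)*2 = -108 - (-688)*2 = -108 - 43*(-32) = -108 + 1376 = 1268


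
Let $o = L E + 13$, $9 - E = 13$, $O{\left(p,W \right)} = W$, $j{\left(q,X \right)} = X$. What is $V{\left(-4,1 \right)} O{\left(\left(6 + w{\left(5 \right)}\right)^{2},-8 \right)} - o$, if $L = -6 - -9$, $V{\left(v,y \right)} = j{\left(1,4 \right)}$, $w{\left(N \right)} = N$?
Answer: $-33$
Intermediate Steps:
$E = -4$ ($E = 9 - 13 = -4$)
$V{\left(v,y \right)} = 4$
$L = 3$ ($L = -6 + 9 = 3$)
$o = 1$ ($o = 3 \left(-4\right) + 13 = -12 + 13 = 1$)
$V{\left(-4,1 \right)} O{\left(\left(6 + w{\left(5 \right)}\right)^{2},-8 \right)} - o = 4 \left(-8\right) - 1 = -32 - 1 = -33$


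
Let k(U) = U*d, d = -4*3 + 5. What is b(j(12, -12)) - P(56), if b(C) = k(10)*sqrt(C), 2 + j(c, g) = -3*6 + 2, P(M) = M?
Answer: -56 - 210*I*sqrt(2) ≈ -56.0 - 296.98*I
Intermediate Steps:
d = -7 (d = -12 + 5 = -7)
k(U) = -7*U (k(U) = U*(-7) = -7*U)
j(c, g) = -18 (j(c, g) = -2 + (-3*6 + 2) = -2 + (-18 + 2) = -2 - 16 = -18)
b(C) = -70*sqrt(C) (b(C) = (-7*10)*sqrt(C) = -70*sqrt(C))
b(j(12, -12)) - P(56) = -210*I*sqrt(2) - 1*56 = -210*I*sqrt(2) - 56 = -56 - 210*I*sqrt(2)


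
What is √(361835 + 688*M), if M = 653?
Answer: √811099 ≈ 900.61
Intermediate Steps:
√(361835 + 688*M) = √(361835 + 688*653) = √(361835 + 449264) = √811099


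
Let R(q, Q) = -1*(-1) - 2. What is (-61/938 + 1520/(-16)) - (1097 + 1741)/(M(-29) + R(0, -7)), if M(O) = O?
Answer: -2181/4690 ≈ -0.46503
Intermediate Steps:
R(q, Q) = -1 (R(q, Q) = 1 - 2 = -1)
(-61/938 + 1520/(-16)) - (1097 + 1741)/(M(-29) + R(0, -7)) = (-61/938 + 1520/(-16)) - (1097 + 1741)/(-29 - 1) = (-61*1/938 + 1520*(-1/16)) - 2838/(-30) = (-61/938 - 95) - 2838*(-1)/30 = -89171/938 - 1*(-473/5) = -89171/938 + 473/5 = -2181/4690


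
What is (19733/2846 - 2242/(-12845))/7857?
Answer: 86617039/95742442530 ≈ 0.00090469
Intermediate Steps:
(19733/2846 - 2242/(-12845))/7857 = (19733*(1/2846) - 2242*(-1/12845))*(1/7857) = (19733/2846 + 2242/12845)*(1/7857) = (259851117/36556870)*(1/7857) = 86617039/95742442530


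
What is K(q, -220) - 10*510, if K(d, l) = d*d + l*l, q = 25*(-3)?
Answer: 48925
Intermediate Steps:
q = -75
K(d, l) = d**2 + l**2
K(q, -220) - 10*510 = ((-75)**2 + (-220)**2) - 10*510 = (5625 + 48400) - 1*5100 = 54025 - 5100 = 48925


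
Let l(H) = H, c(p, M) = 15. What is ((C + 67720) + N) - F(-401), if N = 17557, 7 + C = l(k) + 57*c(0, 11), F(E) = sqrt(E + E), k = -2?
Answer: 86123 - I*sqrt(802) ≈ 86123.0 - 28.32*I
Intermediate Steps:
F(E) = sqrt(2)*sqrt(E) (F(E) = sqrt(2*E) = sqrt(2)*sqrt(E))
C = 846 (C = -7 + (-2 + 57*15) = -7 + (-2 + 855) = -7 + 853 = 846)
((C + 67720) + N) - F(-401) = ((846 + 67720) + 17557) - sqrt(2)*sqrt(-401) = (68566 + 17557) - sqrt(2)*I*sqrt(401) = 86123 - I*sqrt(802)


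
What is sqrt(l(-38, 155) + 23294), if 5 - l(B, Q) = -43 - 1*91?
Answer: sqrt(23433) ≈ 153.08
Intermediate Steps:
l(B, Q) = 139 (l(B, Q) = 5 - (-43 - 1*91) = 5 - (-43 - 91) = 5 - 1*(-134) = 5 + 134 = 139)
sqrt(l(-38, 155) + 23294) = sqrt(139 + 23294) = sqrt(23433)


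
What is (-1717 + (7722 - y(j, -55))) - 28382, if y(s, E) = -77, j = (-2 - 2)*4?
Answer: -22300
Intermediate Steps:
j = -16 (j = -4*4 = -16)
(-1717 + (7722 - y(j, -55))) - 28382 = (-1717 + (7722 - 1*(-77))) - 28382 = (-1717 + (7722 + 77)) - 28382 = (-1717 + 7799) - 28382 = 6082 - 28382 = -22300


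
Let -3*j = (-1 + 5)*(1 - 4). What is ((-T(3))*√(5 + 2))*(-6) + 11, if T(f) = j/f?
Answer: 11 + 8*√7 ≈ 32.166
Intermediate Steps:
j = 4 (j = -(-1 + 5)*(1 - 4)/3 = -4*(-3)/3 = -⅓*(-12) = 4)
T(f) = 4/f
((-T(3))*√(5 + 2))*(-6) + 11 = ((-4/3)*√(5 + 2))*(-6) + 11 = ((-4/3)*√7)*(-6) + 11 = ((-1*4/3)*√7)*(-6) + 11 = -4*√7/3*(-6) + 11 = 8*√7 + 11 = 11 + 8*√7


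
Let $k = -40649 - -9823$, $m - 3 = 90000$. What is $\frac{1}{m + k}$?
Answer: $\frac{1}{59177} \approx 1.6898 \cdot 10^{-5}$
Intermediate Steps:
$m = 90003$ ($m = 3 + 90000 = 90003$)
$k = -30826$ ($k = -40649 + 9823 = -30826$)
$\frac{1}{m + k} = \frac{1}{90003 - 30826} = \frac{1}{59177}$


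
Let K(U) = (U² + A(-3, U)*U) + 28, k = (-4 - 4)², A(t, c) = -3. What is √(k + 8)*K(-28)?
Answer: 5376*√2 ≈ 7602.8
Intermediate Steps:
k = 64 (k = (-8)² = 64)
K(U) = 28 + U² - 3*U (K(U) = (U² - 3*U) + 28 = 28 + U² - 3*U)
√(k + 8)*K(-28) = √(64 + 8)*(28 + (-28)² - 3*(-28)) = √72*(28 + 784 + 84) = (6*√2)*896 = 5376*√2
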